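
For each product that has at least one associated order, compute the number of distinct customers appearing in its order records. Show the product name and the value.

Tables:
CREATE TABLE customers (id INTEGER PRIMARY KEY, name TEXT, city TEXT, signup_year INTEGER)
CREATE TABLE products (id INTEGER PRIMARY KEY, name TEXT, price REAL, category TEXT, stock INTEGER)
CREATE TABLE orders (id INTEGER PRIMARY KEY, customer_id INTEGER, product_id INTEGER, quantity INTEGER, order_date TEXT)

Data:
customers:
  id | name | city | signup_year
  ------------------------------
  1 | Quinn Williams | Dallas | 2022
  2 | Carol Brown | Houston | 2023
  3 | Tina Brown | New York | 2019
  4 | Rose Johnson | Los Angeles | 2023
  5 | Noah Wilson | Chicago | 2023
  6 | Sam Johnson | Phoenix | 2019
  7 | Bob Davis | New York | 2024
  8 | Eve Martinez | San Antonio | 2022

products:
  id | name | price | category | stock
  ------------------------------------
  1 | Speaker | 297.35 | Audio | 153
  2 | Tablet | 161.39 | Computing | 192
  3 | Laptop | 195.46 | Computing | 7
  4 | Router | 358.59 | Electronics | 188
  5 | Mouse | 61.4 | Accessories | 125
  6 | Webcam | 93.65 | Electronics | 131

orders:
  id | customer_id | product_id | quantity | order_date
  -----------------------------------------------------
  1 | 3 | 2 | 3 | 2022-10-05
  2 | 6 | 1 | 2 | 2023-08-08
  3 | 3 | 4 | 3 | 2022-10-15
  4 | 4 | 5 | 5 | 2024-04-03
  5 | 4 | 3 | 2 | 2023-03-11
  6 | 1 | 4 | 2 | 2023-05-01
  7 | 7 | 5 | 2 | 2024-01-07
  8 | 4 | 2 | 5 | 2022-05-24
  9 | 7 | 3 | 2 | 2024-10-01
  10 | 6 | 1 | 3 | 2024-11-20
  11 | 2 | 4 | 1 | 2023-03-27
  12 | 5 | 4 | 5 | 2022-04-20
SELECT p.name, COUNT(DISTINCT c.customer_id) AS distinct_customer_count FROM orders c JOIN products p ON c.product_id = p.id GROUP BY p.id, p.name

Execution result:
name | distinct_customer_count
Speaker | 1
Tablet | 2
Laptop | 2
Router | 4
Mouse | 2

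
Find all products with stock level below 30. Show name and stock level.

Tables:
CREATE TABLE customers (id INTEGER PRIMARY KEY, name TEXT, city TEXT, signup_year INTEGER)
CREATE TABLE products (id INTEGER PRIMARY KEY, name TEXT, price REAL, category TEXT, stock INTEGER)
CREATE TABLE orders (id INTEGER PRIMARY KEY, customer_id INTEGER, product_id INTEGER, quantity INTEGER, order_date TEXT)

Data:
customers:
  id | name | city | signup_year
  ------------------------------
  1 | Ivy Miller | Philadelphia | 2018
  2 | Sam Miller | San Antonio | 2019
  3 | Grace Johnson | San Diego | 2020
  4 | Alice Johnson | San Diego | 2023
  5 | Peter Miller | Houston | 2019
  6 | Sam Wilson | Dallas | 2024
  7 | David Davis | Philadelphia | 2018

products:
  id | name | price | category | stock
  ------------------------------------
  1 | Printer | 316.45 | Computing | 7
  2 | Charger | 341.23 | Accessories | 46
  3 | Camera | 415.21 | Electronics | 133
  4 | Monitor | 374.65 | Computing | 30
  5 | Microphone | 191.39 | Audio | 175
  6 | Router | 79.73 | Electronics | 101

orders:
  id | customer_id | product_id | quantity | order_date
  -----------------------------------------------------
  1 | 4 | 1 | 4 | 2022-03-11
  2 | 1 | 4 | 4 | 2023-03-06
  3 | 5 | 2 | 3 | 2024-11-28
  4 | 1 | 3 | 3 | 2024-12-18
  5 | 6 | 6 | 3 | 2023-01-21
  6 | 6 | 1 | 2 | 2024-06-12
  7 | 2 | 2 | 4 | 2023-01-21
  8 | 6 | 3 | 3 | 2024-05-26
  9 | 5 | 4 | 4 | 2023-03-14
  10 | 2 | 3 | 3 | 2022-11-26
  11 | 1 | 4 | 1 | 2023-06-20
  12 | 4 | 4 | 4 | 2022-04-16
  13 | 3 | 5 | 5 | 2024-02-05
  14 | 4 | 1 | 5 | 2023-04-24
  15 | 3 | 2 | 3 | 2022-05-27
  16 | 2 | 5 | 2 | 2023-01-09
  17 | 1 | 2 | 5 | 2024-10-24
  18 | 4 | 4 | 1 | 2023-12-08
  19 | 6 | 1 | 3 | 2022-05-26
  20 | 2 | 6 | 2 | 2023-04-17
SELECT name, stock FROM products WHERE stock < 30

Execution result:
name | stock
Printer | 7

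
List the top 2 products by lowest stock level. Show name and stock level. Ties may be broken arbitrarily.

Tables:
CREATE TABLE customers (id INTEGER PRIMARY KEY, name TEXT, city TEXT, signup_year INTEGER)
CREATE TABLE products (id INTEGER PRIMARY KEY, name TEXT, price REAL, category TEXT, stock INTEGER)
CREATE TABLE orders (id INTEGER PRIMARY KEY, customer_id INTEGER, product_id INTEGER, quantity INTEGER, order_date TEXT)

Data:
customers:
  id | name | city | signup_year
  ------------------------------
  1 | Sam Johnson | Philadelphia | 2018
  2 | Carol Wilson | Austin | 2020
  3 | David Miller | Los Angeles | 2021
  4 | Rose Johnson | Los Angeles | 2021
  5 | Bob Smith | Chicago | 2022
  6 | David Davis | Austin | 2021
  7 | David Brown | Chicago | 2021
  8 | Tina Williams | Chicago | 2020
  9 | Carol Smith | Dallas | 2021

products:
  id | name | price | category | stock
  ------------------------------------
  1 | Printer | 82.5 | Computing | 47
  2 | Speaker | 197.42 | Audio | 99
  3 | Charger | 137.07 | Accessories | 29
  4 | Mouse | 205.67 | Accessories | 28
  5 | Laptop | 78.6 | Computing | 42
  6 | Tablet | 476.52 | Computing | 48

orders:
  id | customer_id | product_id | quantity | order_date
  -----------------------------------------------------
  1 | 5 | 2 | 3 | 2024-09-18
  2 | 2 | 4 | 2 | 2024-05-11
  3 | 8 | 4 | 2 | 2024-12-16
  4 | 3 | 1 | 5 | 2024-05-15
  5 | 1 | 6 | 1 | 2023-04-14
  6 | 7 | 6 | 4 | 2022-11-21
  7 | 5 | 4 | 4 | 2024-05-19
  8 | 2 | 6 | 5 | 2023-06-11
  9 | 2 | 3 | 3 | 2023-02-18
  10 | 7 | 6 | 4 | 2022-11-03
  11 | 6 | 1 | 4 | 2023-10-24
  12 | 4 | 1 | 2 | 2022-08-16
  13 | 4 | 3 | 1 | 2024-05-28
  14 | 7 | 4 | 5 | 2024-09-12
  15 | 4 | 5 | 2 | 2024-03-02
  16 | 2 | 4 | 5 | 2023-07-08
SELECT name, stock FROM products ORDER BY stock ASC LIMIT 2

Execution result:
name | stock
Mouse | 28
Charger | 29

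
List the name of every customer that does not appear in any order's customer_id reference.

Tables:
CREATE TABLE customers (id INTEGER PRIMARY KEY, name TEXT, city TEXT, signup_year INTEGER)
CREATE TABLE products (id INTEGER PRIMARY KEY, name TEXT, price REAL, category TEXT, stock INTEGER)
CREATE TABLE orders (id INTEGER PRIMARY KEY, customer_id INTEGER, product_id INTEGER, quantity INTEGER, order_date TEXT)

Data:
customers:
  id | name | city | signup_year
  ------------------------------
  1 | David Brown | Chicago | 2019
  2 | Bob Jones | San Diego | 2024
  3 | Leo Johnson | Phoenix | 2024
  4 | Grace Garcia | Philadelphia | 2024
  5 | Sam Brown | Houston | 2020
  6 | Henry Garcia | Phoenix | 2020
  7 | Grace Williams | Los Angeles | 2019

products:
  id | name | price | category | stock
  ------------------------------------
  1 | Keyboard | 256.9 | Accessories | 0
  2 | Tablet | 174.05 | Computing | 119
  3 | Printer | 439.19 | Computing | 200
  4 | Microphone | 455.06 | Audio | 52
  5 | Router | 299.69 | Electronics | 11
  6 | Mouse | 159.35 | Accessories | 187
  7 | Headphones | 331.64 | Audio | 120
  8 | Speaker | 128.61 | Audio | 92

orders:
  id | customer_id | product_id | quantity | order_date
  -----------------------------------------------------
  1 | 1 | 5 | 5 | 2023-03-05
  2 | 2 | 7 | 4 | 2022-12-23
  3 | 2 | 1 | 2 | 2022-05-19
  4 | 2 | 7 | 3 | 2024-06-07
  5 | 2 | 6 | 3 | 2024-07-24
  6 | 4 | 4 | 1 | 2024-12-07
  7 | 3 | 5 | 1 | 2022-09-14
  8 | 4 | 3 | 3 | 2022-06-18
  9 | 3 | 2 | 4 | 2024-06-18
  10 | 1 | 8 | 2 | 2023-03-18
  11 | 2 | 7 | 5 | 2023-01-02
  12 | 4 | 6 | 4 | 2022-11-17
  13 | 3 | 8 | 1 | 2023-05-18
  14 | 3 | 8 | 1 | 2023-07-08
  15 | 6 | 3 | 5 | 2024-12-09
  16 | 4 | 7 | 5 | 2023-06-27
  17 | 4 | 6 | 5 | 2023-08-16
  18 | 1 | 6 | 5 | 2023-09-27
SELECT p.name FROM customers p LEFT JOIN orders c ON c.customer_id = p.id WHERE c.id IS NULL

Execution result:
name
Sam Brown
Grace Williams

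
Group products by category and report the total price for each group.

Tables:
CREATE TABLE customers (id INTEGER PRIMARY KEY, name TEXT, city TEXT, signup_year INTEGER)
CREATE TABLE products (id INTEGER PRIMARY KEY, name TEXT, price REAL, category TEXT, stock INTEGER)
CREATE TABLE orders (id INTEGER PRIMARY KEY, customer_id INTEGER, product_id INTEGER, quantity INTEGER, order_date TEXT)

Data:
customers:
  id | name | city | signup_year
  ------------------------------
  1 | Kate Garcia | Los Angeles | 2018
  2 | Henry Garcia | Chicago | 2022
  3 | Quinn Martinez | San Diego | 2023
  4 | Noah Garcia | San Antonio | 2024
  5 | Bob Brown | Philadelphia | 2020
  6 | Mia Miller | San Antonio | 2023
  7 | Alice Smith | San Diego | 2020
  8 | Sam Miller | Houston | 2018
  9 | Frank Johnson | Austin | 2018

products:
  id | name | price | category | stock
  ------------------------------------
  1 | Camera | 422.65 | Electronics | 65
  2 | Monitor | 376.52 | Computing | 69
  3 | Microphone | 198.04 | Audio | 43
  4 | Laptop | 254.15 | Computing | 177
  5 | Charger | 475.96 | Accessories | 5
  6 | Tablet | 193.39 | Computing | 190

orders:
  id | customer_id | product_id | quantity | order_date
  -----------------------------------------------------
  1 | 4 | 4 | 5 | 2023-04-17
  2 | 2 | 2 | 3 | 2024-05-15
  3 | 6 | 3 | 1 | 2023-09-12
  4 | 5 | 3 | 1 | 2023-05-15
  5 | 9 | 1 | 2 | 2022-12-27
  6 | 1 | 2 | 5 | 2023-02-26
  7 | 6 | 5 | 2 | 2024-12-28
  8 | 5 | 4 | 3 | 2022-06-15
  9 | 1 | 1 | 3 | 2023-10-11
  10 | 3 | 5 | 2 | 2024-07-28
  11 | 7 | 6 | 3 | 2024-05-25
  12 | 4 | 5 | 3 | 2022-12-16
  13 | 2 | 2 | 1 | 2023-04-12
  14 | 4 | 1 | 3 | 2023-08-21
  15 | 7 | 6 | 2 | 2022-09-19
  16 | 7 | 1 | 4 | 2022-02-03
SELECT category, SUM(price) AS sum_price FROM products GROUP BY category

Execution result:
category | sum_price
Accessories | 475.96
Audio | 198.04
Computing | 824.06
Electronics | 422.65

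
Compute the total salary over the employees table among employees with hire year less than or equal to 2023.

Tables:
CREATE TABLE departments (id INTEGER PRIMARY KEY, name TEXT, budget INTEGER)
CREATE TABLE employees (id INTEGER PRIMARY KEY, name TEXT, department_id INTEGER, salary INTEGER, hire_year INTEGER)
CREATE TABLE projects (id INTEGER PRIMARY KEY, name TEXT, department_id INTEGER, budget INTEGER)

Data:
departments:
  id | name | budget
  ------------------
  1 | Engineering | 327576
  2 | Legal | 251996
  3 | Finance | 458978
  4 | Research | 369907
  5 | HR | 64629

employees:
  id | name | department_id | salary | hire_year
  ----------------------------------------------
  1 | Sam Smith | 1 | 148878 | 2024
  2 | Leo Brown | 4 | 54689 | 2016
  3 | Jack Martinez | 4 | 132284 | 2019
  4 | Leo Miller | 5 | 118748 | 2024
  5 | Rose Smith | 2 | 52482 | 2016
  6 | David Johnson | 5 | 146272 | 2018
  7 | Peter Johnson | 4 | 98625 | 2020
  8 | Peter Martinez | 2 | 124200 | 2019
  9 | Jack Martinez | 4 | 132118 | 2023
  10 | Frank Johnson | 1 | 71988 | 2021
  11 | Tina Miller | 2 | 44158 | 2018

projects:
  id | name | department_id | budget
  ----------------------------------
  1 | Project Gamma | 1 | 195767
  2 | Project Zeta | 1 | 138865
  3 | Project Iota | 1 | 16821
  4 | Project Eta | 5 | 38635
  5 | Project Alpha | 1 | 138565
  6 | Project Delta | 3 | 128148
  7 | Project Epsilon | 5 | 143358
SELECT SUM(salary) FROM employees WHERE hire_year <= 2023

Execution result:
856816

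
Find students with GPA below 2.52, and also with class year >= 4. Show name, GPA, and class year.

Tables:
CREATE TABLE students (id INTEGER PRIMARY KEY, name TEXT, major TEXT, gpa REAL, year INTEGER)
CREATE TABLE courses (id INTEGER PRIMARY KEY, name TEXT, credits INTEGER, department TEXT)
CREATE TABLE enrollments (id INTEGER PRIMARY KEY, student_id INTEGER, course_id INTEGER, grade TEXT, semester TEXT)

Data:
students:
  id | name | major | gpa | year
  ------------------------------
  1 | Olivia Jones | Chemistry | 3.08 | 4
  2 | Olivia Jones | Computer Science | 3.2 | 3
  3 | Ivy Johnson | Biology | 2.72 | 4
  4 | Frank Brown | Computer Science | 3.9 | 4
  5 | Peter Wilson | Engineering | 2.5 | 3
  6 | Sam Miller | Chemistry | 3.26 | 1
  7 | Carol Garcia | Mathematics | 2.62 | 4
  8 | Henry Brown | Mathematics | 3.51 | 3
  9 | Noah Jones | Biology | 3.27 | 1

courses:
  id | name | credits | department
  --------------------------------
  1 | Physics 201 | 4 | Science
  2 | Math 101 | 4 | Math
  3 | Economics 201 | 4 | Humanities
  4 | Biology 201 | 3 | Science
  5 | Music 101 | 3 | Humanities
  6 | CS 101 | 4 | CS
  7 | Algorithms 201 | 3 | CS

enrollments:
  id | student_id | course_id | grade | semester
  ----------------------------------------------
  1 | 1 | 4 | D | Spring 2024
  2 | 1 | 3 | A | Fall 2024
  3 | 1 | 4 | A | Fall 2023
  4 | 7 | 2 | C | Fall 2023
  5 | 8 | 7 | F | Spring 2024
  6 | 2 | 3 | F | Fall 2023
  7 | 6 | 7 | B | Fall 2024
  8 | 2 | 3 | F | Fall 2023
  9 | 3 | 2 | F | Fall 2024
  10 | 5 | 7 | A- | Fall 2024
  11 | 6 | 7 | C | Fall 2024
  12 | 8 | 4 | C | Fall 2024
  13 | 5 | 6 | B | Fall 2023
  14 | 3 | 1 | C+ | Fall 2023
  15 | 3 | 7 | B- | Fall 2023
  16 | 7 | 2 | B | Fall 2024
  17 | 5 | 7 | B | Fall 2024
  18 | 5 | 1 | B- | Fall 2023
SELECT name, gpa, year FROM students WHERE gpa < 2.52 AND year >= 4

Execution result:
(no rows)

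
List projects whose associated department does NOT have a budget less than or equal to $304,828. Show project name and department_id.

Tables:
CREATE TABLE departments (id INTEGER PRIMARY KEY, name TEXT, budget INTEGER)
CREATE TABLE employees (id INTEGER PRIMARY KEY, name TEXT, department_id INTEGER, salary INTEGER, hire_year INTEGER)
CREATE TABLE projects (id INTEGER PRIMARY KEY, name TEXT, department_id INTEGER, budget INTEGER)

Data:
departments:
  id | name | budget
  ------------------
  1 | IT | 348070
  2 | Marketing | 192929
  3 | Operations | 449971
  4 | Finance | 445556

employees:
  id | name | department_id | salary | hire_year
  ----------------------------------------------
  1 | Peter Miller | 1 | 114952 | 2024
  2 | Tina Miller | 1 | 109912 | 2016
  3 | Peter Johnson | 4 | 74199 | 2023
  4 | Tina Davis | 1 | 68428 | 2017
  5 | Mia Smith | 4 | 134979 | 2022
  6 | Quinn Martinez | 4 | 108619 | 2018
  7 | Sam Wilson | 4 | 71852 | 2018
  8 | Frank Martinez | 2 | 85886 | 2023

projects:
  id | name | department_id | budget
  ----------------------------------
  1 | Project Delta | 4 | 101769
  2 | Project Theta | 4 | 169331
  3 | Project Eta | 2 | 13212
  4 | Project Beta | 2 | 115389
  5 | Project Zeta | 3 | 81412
SELECT name, department_id FROM projects WHERE department_id NOT IN (SELECT id FROM departments WHERE budget <= 304828)

Execution result:
name | department_id
Project Delta | 4
Project Theta | 4
Project Zeta | 3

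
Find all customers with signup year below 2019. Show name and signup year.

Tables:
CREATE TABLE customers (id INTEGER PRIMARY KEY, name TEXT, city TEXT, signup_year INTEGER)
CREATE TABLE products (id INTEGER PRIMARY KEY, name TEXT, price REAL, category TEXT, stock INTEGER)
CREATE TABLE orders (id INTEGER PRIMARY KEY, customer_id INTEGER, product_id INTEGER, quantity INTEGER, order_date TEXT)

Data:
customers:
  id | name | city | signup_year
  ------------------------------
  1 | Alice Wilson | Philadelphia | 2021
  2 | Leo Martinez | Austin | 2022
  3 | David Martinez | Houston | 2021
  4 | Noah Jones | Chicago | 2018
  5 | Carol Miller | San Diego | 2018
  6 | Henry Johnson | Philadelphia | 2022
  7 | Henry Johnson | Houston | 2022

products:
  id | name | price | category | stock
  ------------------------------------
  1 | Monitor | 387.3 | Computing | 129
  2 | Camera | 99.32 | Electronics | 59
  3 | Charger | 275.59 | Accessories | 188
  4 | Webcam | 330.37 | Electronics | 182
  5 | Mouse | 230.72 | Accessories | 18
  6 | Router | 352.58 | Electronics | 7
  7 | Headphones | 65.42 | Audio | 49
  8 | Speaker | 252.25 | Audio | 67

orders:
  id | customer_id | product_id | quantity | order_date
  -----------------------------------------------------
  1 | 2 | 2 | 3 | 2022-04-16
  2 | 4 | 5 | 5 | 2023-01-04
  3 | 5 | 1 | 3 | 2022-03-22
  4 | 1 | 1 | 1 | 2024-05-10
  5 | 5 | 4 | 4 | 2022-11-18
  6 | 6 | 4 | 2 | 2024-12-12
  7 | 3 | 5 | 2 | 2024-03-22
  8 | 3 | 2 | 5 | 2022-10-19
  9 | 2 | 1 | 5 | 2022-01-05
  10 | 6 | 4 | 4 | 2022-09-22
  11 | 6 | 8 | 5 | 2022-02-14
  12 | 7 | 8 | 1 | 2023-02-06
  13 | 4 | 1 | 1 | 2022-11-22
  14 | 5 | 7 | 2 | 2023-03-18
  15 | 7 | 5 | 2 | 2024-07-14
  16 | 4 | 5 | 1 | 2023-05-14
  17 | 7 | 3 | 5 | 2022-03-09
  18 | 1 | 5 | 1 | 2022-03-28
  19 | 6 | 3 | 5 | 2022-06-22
SELECT name, signup_year FROM customers WHERE signup_year < 2019

Execution result:
name | signup_year
Noah Jones | 2018
Carol Miller | 2018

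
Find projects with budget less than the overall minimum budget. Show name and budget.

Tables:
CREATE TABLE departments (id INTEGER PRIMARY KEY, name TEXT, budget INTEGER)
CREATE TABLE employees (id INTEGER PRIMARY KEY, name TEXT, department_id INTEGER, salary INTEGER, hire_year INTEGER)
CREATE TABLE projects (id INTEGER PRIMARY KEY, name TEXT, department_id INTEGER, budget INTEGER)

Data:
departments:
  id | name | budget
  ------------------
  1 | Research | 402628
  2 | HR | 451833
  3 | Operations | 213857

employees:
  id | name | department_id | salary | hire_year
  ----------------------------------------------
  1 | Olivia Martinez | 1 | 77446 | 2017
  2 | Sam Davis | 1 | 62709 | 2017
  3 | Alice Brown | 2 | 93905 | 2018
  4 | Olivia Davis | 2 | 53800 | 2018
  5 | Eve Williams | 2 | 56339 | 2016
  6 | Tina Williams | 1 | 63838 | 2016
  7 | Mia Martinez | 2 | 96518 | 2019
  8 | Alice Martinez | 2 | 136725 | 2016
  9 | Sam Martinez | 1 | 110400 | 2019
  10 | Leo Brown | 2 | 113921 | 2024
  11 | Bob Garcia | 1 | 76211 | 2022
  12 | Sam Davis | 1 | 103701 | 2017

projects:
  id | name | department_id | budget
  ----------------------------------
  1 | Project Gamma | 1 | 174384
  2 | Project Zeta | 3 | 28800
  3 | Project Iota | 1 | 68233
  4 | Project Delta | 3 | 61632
SELECT name, budget FROM projects WHERE budget < (SELECT MIN(budget) FROM projects)

Execution result:
(no rows)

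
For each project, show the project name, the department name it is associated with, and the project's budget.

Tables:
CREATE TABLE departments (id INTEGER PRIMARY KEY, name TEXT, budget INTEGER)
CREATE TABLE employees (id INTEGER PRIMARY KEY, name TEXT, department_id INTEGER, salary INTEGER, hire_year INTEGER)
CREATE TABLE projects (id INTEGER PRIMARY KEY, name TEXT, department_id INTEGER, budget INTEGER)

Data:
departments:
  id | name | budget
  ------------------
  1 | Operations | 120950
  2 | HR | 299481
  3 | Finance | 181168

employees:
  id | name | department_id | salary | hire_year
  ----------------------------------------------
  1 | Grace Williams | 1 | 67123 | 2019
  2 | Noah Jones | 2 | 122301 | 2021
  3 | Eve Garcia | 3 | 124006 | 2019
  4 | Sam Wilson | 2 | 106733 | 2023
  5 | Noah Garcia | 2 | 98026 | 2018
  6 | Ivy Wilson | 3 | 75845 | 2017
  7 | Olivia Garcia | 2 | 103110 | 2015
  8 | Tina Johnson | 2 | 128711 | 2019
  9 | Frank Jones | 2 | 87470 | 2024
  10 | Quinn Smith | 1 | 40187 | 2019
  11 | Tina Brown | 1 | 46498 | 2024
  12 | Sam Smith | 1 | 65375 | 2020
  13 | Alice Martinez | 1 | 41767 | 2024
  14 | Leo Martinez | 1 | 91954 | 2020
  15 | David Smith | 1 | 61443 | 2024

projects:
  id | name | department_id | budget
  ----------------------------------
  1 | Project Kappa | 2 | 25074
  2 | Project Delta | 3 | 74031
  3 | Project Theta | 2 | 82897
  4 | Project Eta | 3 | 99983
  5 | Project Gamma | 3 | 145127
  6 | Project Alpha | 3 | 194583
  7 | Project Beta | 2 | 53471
SELECT c.name, p.name AS department, c.budget FROM projects c JOIN departments p ON c.department_id = p.id

Execution result:
name | department | budget
Project Kappa | HR | 25074
Project Delta | Finance | 74031
Project Theta | HR | 82897
Project Eta | Finance | 99983
Project Gamma | Finance | 145127
Project Alpha | Finance | 194583
Project Beta | HR | 53471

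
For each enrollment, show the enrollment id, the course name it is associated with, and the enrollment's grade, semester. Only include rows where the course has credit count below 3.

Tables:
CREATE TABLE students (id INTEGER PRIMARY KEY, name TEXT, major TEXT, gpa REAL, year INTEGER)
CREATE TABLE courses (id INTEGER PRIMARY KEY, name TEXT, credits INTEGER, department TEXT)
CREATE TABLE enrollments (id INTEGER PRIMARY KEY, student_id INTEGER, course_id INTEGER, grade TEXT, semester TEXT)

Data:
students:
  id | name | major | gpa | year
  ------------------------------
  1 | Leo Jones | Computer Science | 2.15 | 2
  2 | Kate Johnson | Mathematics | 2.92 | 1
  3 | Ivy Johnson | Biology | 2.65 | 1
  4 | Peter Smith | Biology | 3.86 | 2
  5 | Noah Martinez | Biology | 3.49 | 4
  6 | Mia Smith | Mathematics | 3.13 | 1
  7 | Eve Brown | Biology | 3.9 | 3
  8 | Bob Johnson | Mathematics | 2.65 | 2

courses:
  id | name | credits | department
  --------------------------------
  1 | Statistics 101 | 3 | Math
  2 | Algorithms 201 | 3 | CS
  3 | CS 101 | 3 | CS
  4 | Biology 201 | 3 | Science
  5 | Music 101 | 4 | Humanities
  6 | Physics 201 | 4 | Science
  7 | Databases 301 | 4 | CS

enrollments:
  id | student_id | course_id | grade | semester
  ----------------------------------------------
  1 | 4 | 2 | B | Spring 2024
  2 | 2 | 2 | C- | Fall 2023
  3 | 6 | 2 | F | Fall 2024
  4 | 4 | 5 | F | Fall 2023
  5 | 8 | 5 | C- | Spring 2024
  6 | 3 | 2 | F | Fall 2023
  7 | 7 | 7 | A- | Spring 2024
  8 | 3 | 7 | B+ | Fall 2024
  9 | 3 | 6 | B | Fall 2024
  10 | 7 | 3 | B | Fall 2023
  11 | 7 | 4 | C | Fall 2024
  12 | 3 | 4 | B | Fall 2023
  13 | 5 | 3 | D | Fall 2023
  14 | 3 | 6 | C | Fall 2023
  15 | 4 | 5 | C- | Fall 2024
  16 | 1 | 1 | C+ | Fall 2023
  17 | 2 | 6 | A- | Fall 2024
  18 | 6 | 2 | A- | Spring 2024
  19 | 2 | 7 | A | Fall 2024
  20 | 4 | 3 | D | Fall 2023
SELECT c.id, p.name AS course, c.grade, c.semester FROM enrollments c JOIN courses p ON c.course_id = p.id WHERE p.credits < 3

Execution result:
(no rows)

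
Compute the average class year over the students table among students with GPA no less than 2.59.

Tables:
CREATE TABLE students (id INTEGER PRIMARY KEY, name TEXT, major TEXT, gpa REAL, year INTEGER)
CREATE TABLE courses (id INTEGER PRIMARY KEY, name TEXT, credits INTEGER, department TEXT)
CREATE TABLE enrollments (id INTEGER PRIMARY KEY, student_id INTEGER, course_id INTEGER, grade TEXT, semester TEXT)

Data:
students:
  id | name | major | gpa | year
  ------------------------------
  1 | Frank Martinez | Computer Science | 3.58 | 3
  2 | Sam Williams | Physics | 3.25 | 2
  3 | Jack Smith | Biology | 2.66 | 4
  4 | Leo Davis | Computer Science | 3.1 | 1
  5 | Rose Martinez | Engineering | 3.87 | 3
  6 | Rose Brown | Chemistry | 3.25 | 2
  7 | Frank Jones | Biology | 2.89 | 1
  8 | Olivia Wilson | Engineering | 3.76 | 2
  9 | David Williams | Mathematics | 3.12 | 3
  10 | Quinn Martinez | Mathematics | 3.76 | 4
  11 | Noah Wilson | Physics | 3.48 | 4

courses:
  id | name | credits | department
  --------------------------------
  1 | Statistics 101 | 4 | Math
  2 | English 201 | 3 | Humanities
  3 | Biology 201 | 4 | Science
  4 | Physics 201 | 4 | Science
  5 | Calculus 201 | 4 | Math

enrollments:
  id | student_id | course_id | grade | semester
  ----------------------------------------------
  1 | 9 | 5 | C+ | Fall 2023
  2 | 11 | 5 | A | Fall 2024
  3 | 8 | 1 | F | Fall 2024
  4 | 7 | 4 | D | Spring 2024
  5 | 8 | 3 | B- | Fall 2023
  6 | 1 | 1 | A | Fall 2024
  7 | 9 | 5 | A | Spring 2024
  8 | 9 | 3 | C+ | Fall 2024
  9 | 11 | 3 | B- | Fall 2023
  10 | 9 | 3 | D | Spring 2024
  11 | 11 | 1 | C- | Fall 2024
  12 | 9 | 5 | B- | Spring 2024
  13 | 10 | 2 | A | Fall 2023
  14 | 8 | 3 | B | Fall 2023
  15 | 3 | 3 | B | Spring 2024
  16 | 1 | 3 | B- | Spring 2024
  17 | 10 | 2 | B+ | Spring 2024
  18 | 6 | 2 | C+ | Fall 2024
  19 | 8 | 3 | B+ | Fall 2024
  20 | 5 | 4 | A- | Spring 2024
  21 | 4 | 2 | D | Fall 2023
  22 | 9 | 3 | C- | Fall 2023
SELECT AVG(year) FROM students WHERE gpa >= 2.59

Execution result:
2.64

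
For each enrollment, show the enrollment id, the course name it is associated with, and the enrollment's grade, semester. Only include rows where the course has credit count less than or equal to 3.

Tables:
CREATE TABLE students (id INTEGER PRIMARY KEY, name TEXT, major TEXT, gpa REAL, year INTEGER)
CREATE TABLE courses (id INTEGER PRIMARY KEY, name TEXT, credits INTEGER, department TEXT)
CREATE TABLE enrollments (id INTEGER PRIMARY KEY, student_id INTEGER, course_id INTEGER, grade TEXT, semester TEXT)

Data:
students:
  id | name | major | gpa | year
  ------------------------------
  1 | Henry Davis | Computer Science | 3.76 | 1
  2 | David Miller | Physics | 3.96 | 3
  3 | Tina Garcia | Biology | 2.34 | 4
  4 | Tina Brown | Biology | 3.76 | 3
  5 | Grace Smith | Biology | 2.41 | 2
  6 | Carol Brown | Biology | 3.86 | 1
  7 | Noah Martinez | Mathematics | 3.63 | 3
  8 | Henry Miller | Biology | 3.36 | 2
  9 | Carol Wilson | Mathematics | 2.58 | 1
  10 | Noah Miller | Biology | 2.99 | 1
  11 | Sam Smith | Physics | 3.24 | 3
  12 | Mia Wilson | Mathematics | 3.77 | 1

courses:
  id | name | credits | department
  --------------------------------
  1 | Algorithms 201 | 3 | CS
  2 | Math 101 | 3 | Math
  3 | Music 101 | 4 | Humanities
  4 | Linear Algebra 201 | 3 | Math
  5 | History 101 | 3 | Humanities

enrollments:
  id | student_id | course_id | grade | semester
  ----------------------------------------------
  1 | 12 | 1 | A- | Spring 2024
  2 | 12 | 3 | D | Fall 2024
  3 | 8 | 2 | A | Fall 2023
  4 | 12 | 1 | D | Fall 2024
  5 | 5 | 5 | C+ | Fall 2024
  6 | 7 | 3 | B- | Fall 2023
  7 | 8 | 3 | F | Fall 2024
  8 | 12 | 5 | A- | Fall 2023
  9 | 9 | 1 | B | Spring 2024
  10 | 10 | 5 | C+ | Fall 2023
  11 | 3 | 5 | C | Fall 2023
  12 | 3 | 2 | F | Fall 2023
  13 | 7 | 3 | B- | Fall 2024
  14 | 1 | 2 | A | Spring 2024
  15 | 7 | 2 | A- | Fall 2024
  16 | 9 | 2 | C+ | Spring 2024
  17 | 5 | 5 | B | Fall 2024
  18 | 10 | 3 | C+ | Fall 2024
SELECT c.id, p.name AS course, c.grade, c.semester FROM enrollments c JOIN courses p ON c.course_id = p.id WHERE p.credits <= 3

Execution result:
id | course | grade | semester
1 | Algorithms 201 | A- | Spring 2024
3 | Math 101 | A | Fall 2023
4 | Algorithms 201 | D | Fall 2024
5 | History 101 | C+ | Fall 2024
8 | History 101 | A- | Fall 2023
9 | Algorithms 201 | B | Spring 2024
10 | History 101 | C+ | Fall 2023
11 | History 101 | C | Fall 2023
12 | Math 101 | F | Fall 2023
14 | Math 101 | A | Spring 2024
15 | Math 101 | A- | Fall 2024
16 | Math 101 | C+ | Spring 2024
17 | History 101 | B | Fall 2024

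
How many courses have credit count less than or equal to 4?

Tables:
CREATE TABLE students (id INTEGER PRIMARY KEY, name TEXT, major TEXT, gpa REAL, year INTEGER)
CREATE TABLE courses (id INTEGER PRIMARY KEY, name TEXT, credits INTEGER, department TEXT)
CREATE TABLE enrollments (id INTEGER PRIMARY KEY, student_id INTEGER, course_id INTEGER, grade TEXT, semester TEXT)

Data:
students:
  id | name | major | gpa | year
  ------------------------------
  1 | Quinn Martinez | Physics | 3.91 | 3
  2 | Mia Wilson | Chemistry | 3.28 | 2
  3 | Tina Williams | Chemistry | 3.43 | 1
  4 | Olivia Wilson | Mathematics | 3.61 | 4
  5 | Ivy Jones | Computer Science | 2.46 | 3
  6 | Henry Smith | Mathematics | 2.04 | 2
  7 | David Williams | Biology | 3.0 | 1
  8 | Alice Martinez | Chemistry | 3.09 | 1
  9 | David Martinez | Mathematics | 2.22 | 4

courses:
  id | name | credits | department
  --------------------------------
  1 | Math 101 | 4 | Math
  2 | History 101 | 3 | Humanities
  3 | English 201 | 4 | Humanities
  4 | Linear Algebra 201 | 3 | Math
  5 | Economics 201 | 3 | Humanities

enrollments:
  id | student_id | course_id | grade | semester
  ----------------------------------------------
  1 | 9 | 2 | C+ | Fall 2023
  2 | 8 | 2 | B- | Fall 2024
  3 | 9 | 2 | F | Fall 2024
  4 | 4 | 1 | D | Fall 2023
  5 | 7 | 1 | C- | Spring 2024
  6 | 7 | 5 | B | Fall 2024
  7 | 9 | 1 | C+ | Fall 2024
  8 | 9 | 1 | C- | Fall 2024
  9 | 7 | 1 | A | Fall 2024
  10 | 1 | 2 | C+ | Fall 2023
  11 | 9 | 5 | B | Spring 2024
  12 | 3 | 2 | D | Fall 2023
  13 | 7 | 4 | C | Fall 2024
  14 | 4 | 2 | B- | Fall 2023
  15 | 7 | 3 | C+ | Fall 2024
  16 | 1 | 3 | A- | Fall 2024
SELECT COUNT(*) FROM courses WHERE credits <= 4

Execution result:
5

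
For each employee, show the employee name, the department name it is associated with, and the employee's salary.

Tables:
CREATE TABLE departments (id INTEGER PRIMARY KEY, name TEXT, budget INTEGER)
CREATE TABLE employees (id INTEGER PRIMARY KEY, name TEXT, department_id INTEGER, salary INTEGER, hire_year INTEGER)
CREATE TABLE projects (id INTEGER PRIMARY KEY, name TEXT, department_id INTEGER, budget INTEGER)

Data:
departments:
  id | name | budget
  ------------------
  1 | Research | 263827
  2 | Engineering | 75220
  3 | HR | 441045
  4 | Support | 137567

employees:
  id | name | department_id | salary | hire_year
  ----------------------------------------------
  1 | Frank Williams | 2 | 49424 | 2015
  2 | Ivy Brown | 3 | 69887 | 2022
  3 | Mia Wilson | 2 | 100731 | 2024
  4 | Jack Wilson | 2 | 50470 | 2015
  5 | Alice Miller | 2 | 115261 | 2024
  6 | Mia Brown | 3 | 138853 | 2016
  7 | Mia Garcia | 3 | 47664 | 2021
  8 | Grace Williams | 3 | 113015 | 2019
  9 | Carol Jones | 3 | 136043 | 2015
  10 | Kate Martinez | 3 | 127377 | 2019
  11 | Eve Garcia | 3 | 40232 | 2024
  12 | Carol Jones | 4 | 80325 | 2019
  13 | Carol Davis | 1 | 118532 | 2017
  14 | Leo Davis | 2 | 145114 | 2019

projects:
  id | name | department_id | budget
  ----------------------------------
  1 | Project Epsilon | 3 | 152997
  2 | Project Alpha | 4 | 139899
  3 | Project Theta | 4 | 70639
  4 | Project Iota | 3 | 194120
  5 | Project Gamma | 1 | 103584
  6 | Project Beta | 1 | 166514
SELECT c.name, p.name AS department, c.salary FROM employees c JOIN departments p ON c.department_id = p.id

Execution result:
name | department | salary
Frank Williams | Engineering | 49424
Ivy Brown | HR | 69887
Mia Wilson | Engineering | 100731
Jack Wilson | Engineering | 50470
Alice Miller | Engineering | 115261
Mia Brown | HR | 138853
Mia Garcia | HR | 47664
Grace Williams | HR | 113015
Carol Jones | HR | 136043
Kate Martinez | HR | 127377
Eve Garcia | HR | 40232
Carol Jones | Support | 80325
Carol Davis | Research | 118532
Leo Davis | Engineering | 145114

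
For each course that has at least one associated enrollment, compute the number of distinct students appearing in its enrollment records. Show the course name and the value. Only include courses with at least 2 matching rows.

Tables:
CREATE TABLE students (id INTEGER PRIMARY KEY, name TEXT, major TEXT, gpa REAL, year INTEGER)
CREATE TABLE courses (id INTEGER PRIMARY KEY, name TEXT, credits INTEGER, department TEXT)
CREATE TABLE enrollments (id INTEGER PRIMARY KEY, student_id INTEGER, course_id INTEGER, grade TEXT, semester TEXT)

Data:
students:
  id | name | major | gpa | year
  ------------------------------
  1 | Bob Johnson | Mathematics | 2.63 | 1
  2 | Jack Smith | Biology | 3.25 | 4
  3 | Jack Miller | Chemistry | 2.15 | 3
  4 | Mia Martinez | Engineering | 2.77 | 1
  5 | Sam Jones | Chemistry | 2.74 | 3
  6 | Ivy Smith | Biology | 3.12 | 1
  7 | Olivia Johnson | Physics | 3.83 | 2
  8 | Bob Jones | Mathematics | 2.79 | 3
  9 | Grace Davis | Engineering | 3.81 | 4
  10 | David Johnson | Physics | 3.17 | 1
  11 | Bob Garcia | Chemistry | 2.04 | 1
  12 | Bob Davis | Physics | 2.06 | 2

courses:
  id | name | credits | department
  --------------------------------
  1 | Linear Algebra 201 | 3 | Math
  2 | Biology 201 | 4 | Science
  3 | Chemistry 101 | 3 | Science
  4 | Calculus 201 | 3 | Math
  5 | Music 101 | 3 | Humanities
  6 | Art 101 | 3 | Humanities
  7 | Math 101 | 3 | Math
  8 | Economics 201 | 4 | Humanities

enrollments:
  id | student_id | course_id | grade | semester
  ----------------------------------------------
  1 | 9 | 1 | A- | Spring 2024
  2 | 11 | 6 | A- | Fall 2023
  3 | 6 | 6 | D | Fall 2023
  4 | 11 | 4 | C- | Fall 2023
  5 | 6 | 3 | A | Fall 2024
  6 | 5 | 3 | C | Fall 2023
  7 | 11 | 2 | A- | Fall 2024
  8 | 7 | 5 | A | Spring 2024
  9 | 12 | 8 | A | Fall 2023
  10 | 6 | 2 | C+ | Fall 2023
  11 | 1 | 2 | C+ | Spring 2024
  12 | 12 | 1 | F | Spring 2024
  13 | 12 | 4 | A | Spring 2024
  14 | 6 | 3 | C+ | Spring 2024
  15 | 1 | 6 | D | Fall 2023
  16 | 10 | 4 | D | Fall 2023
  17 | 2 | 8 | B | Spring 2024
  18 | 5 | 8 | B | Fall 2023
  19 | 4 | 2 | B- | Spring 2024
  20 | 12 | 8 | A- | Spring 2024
SELECT p.name, COUNT(DISTINCT c.student_id) AS distinct_student_count FROM enrollments c JOIN courses p ON c.course_id = p.id GROUP BY p.id, p.name HAVING COUNT(*) >= 2

Execution result:
name | distinct_student_count
Linear Algebra 201 | 2
Biology 201 | 4
Chemistry 101 | 2
Calculus 201 | 3
Art 101 | 3
Economics 201 | 3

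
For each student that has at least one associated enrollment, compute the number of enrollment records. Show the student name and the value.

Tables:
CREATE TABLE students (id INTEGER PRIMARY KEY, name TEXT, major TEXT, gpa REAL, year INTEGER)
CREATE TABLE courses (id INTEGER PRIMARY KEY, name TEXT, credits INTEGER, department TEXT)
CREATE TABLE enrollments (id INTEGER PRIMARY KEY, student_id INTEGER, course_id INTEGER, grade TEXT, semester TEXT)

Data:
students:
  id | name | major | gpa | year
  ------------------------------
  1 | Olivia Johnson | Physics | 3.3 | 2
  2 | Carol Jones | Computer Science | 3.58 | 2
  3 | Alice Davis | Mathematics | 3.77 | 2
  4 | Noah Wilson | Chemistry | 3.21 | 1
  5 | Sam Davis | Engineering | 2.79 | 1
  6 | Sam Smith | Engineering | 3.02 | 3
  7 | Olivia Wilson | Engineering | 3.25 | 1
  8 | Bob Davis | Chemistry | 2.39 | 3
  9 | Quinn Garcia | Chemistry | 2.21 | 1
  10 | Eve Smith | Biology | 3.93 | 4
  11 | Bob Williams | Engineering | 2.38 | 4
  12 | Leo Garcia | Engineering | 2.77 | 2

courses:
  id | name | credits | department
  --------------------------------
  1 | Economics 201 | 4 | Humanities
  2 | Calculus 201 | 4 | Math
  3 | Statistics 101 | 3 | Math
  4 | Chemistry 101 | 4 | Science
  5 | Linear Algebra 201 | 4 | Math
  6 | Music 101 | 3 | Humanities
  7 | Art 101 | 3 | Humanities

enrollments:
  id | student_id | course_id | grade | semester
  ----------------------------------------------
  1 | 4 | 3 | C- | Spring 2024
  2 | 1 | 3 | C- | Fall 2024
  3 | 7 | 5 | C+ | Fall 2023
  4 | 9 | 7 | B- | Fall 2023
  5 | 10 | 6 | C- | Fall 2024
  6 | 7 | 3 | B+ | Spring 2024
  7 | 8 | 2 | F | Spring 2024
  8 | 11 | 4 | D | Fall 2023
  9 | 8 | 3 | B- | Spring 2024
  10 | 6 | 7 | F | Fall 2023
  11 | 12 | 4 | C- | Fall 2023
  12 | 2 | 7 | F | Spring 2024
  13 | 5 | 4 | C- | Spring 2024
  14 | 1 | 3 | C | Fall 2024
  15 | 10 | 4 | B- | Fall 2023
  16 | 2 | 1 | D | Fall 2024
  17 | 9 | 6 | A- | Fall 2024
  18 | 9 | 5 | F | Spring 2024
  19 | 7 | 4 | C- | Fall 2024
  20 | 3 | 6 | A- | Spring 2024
SELECT p.name, COUNT(*) AS n FROM enrollments c JOIN students p ON c.student_id = p.id GROUP BY p.id, p.name

Execution result:
name | n
Olivia Johnson | 2
Carol Jones | 2
Alice Davis | 1
Noah Wilson | 1
Sam Davis | 1
Sam Smith | 1
Olivia Wilson | 3
Bob Davis | 2
Quinn Garcia | 3
Eve Smith | 2
Bob Williams | 1
Leo Garcia | 1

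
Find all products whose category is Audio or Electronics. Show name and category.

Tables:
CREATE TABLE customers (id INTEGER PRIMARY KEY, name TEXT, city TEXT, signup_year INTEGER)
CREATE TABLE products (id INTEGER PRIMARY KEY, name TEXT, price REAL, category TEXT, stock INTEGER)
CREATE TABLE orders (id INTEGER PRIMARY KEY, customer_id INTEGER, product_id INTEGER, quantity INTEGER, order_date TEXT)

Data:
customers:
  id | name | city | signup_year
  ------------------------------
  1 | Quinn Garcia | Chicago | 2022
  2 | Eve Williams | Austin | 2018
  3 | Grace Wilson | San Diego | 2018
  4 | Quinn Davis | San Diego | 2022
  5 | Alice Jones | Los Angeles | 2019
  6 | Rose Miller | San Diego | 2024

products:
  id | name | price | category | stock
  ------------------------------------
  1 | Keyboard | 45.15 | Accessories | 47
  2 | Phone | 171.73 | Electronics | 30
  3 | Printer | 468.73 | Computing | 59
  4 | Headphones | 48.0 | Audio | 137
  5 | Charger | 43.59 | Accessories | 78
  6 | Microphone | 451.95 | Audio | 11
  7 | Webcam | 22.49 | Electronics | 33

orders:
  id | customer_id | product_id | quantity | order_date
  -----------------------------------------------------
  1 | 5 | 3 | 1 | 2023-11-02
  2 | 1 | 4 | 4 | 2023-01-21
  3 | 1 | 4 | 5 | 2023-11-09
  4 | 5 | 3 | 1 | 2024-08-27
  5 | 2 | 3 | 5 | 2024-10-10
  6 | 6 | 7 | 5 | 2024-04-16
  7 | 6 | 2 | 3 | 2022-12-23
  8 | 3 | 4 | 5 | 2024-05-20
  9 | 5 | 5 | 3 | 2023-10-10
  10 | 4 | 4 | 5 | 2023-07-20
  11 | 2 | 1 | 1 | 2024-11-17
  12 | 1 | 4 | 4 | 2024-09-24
SELECT name, category FROM products WHERE category IN ('Audio', 'Electronics')

Execution result:
name | category
Phone | Electronics
Headphones | Audio
Microphone | Audio
Webcam | Electronics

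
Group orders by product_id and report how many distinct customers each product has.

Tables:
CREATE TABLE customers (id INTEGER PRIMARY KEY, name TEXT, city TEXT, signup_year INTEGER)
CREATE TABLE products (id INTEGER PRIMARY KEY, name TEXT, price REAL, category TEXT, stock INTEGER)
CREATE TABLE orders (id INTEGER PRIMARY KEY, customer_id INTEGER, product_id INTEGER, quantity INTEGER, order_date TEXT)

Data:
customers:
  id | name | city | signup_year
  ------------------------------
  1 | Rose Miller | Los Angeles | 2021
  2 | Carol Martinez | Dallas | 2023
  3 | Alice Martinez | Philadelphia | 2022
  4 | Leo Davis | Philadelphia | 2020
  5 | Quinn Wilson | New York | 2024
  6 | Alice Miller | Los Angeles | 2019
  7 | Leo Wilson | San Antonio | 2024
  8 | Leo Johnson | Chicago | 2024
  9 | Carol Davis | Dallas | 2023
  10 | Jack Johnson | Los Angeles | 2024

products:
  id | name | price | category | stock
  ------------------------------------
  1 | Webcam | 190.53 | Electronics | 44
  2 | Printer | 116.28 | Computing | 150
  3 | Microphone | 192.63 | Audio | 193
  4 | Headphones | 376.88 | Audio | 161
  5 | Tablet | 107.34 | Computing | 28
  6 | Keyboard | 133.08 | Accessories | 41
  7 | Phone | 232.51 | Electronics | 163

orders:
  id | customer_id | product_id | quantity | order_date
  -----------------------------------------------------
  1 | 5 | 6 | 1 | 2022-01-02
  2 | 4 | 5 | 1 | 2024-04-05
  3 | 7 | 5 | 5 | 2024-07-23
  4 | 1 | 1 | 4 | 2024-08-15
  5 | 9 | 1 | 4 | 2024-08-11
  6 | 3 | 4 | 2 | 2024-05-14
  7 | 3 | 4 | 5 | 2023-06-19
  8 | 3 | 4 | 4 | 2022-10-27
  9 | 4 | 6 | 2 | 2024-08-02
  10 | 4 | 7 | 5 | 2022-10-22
SELECT product_id, COUNT(DISTINCT customer_id) AS distinct_customer_count FROM orders GROUP BY product_id

Execution result:
product_id | distinct_customer_count
1 | 2
4 | 1
5 | 2
6 | 2
7 | 1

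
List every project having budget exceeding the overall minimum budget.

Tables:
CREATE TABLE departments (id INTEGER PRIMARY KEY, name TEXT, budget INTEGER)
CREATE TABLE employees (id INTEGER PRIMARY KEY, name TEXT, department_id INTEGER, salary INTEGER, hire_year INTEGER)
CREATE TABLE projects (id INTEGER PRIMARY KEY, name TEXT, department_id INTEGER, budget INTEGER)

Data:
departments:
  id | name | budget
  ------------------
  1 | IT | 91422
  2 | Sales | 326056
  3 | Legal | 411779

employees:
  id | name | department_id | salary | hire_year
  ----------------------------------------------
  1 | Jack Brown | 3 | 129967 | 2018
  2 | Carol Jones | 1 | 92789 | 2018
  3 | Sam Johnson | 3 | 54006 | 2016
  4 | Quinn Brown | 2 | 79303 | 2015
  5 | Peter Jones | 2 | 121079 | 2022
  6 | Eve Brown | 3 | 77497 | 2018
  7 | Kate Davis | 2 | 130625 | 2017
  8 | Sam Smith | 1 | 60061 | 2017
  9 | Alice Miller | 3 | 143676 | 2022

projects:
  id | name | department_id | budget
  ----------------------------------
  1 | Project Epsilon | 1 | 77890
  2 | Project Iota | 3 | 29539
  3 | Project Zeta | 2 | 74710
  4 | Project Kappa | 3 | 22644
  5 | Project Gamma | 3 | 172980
SELECT name, budget FROM projects WHERE budget > (SELECT MIN(budget) FROM projects)

Execution result:
name | budget
Project Epsilon | 77890
Project Iota | 29539
Project Zeta | 74710
Project Gamma | 172980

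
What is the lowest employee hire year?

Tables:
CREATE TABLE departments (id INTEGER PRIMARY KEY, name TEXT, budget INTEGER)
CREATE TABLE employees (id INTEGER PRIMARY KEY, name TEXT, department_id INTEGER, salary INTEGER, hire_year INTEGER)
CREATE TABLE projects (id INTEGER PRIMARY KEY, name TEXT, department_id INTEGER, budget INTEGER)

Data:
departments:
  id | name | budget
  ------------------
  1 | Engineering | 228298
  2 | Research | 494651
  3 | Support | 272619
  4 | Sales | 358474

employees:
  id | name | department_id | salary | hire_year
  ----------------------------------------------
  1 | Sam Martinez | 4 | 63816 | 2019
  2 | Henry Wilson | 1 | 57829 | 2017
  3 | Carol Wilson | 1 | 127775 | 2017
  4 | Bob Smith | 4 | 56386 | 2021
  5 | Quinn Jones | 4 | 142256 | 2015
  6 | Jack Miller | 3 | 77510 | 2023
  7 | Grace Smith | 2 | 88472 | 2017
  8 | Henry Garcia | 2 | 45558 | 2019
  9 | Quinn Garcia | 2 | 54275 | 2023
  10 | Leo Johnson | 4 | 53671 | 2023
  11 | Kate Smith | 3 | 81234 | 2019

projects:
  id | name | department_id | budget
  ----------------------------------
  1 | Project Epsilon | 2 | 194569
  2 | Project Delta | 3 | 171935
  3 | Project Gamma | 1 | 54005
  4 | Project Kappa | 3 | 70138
SELECT MIN(hire_year) FROM employees

Execution result:
2015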